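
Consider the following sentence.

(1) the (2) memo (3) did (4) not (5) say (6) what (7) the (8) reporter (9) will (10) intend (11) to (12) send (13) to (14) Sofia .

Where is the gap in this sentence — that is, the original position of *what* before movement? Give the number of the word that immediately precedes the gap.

Before movement: The reporter will intend to send what to Sofia.
'what' is the direct object of 'send'. It moves to the left edge, and the trace sits right after 'send':
The memo did not say what the reporter will intend to send ___ to Sofia.
'send' is word 12.

12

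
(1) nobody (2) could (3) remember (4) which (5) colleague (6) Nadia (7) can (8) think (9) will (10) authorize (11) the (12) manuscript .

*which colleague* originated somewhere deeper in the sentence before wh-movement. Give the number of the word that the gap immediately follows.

In situ: Nadia can think which colleague will authorize the manuscript.
The filler 'which colleague' is interpreted as the subject of the clause embedded under 'think'. It moves to the left edge, and the trace sits right after 'think':
Nobody could remember which colleague Nadia can think ___ will authorize the manuscript.
'think' is word 8.

8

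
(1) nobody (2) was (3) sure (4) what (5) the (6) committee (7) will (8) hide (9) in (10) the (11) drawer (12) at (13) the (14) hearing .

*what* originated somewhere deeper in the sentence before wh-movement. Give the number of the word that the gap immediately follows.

Before movement: The committee will hide what in the drawer at the hearing.
'what' is the direct object of 'hide'. Fronting leaves a gap immediately after 'hide':
Nobody was sure what the committee will hide ___ in the drawer at the hearing.
'hide' is word 8.

8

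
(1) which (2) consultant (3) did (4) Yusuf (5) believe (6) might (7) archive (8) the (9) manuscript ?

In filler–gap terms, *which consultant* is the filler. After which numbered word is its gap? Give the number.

Before movement: Yusuf did believe which consultant might archive the manuscript.
'which consultant' is the subject of the clause embedded under 'believe'. Wh-movement fronts it, leaving a gap right after 'believe':
Which consultant did Yusuf believe ___ might archive the manuscript?
'believe' is word 5.

5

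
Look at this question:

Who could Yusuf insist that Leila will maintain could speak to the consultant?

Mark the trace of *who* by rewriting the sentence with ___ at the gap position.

Who could Yusuf insist that Leila will maintain ___ could speak to the consultant?

Underlying clause: Yusuf could insist that Leila will maintain who could speak to the consultant.
The filler 'who' is interpreted as the subject of the clause embedded under 'maintain'. The gap is right after 'maintain'.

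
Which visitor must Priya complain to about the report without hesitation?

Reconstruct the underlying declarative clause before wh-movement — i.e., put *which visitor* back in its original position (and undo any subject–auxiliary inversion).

The filler 'which visitor' is interpreted as the object of the preposition 'to'. Fronting leaves a gap immediately after 'to':
Which visitor must Priya complain to ___ about the report without hesitation?

Priya must complain to which visitor about the report without hesitation.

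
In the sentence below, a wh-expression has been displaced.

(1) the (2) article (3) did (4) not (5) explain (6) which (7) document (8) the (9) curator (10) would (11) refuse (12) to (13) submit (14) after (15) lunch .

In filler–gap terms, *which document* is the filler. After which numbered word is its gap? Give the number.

13

Pre-movement form: The curator would refuse to submit which document after lunch.
'which document' functions as the direct object of 'submit'. It moves to the left edge, and the trace sits right after 'submit':
The article did not explain which document the curator would refuse to submit ___ after lunch.
'submit' is word 13.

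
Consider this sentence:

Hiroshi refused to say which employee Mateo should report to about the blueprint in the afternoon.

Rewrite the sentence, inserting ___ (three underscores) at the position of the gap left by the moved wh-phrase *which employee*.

Hiroshi refused to say which employee Mateo should report to ___ about the blueprint in the afternoon.

In situ: Mateo should report to which employee about the blueprint in the afternoon.
'which employee' functions as the object of the preposition 'to'. The gap is right after 'to'.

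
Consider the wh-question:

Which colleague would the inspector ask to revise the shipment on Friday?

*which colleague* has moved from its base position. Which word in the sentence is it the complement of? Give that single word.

ask

Before movement: The inspector would ask which colleague to revise the shipment on Friday.
The filler 'which colleague' is interpreted as the direct object of 'ask'. It moves to the left edge, and the trace sits right after 'ask':
Which colleague would the inspector ask ___ to revise the shipment on Friday?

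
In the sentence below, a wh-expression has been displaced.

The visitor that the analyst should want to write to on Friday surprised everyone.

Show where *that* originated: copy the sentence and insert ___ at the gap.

The filler 'that' is interpreted as the object of the preposition 'to'. The gap is right after 'to'.

The visitor that the analyst should want to write to ___ on Friday surprised everyone.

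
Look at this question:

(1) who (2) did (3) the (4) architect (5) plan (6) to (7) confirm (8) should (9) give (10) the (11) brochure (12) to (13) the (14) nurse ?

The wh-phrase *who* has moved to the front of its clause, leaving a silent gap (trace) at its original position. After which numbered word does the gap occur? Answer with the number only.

7

Pre-movement form: The architect did plan to confirm who should give the brochure to the nurse.
'who' is the subject of the clause embedded under 'confirm'. Wh-movement fronts it, leaving a gap right after 'confirm':
Who did the architect plan to confirm ___ should give the brochure to the nurse?
'confirm' is word 7.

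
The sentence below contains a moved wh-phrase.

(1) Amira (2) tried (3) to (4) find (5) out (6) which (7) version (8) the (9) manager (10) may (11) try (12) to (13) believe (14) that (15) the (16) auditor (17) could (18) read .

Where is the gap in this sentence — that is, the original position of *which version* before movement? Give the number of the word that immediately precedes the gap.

18

Before movement: The manager may try to believe that the auditor could read which version.
'which version' is the direct object of 'read'. Fronting leaves a gap immediately after 'read':
Amira tried to find out which version the manager may try to believe that the auditor could read ___.
'read' is word 18.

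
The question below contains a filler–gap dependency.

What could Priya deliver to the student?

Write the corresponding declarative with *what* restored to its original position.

'what' is the direct object of 'deliver'. It moves to the left edge, and the trace sits right after 'deliver':
What could Priya deliver ___ to the student?

Priya could deliver what to the student.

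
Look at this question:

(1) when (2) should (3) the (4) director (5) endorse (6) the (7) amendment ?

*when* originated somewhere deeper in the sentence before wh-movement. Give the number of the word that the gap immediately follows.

In situ: The director should endorse the amendment when.
'when' functions as the temporal adjunct. It moves to the left edge, and the trace sits right after 'amendment':
When should the director endorse the amendment ___?
'amendment' is word 7.

7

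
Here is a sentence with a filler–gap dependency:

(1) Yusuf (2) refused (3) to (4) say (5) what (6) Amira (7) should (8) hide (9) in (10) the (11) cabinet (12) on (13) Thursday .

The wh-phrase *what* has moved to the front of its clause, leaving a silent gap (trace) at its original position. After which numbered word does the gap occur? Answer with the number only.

In situ: Amira should hide what in the cabinet on Thursday.
'what' functions as the direct object of 'hide'. It moves to the left edge, and the trace sits right after 'hide':
Yusuf refused to say what Amira should hide ___ in the cabinet on Thursday.
'hide' is word 8.

8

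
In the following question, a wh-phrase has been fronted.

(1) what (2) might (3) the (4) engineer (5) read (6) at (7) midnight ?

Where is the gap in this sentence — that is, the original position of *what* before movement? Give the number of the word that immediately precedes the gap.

In situ: The engineer might read what at midnight.
'what' is the direct object of 'read'. Wh-movement fronts it, leaving a gap right after 'read':
What might the engineer read ___ at midnight?
'read' is word 5.

5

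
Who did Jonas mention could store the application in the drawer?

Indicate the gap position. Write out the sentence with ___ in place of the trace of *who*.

Pre-movement form: Jonas did mention who could store the application in the drawer.
'who' is the subject of the clause embedded under 'mention'. The gap is right after 'mention'.

Who did Jonas mention ___ could store the application in the drawer?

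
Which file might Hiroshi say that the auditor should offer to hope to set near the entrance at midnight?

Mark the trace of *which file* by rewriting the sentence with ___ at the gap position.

Pre-movement form: Hiroshi might say that the auditor should offer to hope to set which file near the entrance at midnight.
'which file' is the direct object of 'set'. The gap is right after 'set'.

Which file might Hiroshi say that the auditor should offer to hope to set ___ near the entrance at midnight?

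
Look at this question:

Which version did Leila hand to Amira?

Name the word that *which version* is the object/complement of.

Before movement: Leila did hand which version to Amira.
'which version' is the direct object of 'hand'. It moves to the left edge, and the trace sits right after 'hand':
Which version did Leila hand ___ to Amira?

hand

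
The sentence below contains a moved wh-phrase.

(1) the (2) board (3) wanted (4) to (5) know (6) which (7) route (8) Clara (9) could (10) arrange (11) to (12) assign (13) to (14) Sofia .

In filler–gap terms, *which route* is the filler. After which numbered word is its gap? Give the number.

12

Before movement: Clara could arrange to assign which route to Sofia.
The filler 'which route' is interpreted as the direct object of 'assign'. It moves to the left edge, and the trace sits right after 'assign':
The board wanted to know which route Clara could arrange to assign ___ to Sofia.
'assign' is word 12.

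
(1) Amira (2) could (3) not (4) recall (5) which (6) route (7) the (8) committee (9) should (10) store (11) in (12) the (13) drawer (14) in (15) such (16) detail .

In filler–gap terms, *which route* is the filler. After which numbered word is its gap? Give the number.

Pre-movement form: The committee should store which route in the drawer in such detail.
The filler 'which route' is interpreted as the direct object of 'store'. Wh-movement fronts it, leaving a gap right after 'store':
Amira could not recall which route the committee should store ___ in the drawer in such detail.
'store' is word 10.

10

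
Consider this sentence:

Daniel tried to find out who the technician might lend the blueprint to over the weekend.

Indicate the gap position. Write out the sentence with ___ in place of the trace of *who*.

Before movement: The technician might lend the blueprint to who over the weekend.
'who' is the object of the preposition 'to' (recipient of 'lend'). The gap is right after 'to'.

Daniel tried to find out who the technician might lend the blueprint to ___ over the weekend.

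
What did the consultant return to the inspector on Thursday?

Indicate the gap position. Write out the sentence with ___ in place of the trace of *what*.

Pre-movement form: The consultant did return what to the inspector on Thursday.
'what' is the direct object of 'return'. The gap is right after 'return'.

What did the consultant return ___ to the inspector on Thursday?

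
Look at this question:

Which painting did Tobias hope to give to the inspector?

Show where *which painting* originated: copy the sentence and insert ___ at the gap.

Before movement: Tobias did hope to give which painting to the inspector.
The filler 'which painting' is interpreted as the direct object of 'give'. The gap is right after 'give'.

Which painting did Tobias hope to give ___ to the inspector?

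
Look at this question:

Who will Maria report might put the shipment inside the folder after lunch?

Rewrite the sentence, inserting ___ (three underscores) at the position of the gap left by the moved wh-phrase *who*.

Who will Maria report ___ might put the shipment inside the folder after lunch?

Pre-movement form: Maria will report who might put the shipment inside the folder after lunch.
The filler 'who' is interpreted as the subject of the clause embedded under 'report'. The gap is right after 'report'.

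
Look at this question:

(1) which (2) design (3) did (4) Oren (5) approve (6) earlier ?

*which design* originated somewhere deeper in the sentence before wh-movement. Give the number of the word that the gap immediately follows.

Pre-movement form: Oren did approve which design earlier.
The filler 'which design' is interpreted as the direct object of 'approve'. Fronting leaves a gap immediately after 'approve':
Which design did Oren approve ___ earlier?
'approve' is word 5.

5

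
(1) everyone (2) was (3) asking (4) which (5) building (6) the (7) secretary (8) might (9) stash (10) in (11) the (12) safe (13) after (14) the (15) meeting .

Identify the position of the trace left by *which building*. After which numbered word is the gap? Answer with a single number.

Underlying clause: The secretary might stash which building in the safe after the meeting.
'which building' functions as the direct object of 'stash'. Wh-movement fronts it, leaving a gap right after 'stash':
Everyone was asking which building the secretary might stash ___ in the safe after the meeting.
'stash' is word 9.

9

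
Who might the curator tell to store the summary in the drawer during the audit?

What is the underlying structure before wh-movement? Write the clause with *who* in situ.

The curator might tell who to store the summary in the drawer during the audit.

'who' is the direct object of 'tell'. Wh-movement fronts it, leaving a gap right after 'tell':
Who might the curator tell ___ to store the summary in the drawer during the audit?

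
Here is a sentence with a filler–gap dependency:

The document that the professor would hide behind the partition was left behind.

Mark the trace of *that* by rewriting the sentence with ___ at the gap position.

The filler 'that' is interpreted as the direct object of 'hide'. The gap is right after 'hide'.

The document that the professor would hide ___ behind the partition was left behind.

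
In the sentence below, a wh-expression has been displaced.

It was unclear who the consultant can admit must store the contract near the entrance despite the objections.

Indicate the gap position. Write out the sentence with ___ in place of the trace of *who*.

Pre-movement form: The consultant can admit who must store the contract near the entrance despite the objections.
The filler 'who' is interpreted as the subject of the clause embedded under 'admit'. The gap is right after 'admit'.

It was unclear who the consultant can admit ___ must store the contract near the entrance despite the objections.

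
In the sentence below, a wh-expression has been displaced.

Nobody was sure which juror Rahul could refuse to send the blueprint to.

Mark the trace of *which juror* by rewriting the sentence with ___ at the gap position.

Underlying clause: Rahul could refuse to send the blueprint to which juror.
'which juror' is the object of the preposition 'to' (recipient of 'send'). The gap is right after 'to'.

Nobody was sure which juror Rahul could refuse to send the blueprint to ___.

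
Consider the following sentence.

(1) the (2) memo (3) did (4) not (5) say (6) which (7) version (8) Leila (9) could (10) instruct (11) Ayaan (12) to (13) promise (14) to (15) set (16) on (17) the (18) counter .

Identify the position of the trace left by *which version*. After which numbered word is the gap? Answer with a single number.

15

Before movement: Leila could instruct Ayaan to promise to set which version on the counter.
'which version' functions as the direct object of 'set'. Fronting leaves a gap immediately after 'set':
The memo did not say which version Leila could instruct Ayaan to promise to set ___ on the counter.
'set' is word 15.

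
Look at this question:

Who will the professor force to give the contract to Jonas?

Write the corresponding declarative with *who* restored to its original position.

The professor will force who to give the contract to Jonas.

'who' functions as the direct object of 'force'. Fronting leaves a gap immediately after 'force':
Who will the professor force ___ to give the contract to Jonas?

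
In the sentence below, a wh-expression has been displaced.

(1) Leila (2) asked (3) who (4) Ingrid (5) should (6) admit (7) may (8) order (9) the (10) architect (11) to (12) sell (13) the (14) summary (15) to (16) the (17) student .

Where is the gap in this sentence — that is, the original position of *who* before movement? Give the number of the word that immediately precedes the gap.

Pre-movement form: Ingrid should admit who may order the architect to sell the summary to the student.
'who' is the subject of the clause embedded under 'admit'. It moves to the left edge, and the trace sits right after 'admit':
Leila asked who Ingrid should admit ___ may order the architect to sell the summary to the student.
'admit' is word 6.

6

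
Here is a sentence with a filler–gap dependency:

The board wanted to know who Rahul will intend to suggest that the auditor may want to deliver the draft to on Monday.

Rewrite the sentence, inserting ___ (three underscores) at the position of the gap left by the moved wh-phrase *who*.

The board wanted to know who Rahul will intend to suggest that the auditor may want to deliver the draft to ___ on Monday.

Pre-movement form: Rahul will intend to suggest that the auditor may want to deliver the draft to who on Monday.
'who' is the object of the preposition 'to' (recipient of 'deliver'). The gap is right after 'to'.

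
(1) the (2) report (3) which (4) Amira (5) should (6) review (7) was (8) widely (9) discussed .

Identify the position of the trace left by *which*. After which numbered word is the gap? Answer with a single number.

6

'which' functions as the direct object of 'review'. It moves to the left edge, and the trace sits right after 'review':
The report which Amira should review ___ was widely discussed.
'review' is word 6.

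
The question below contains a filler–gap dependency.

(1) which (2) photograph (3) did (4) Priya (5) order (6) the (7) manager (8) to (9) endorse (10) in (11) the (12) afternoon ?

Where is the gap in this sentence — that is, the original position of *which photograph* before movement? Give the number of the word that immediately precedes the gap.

9

Pre-movement form: Priya did order the manager to endorse which photograph in the afternoon.
'which photograph' functions as the direct object of 'endorse'. Wh-movement fronts it, leaving a gap right after 'endorse':
Which photograph did Priya order the manager to endorse ___ in the afternoon?
'endorse' is word 9.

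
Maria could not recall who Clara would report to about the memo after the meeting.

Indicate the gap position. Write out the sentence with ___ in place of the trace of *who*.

Before movement: Clara would report to who about the memo after the meeting.
The filler 'who' is interpreted as the object of the preposition 'to'. The gap is right after 'to'.

Maria could not recall who Clara would report to ___ about the memo after the meeting.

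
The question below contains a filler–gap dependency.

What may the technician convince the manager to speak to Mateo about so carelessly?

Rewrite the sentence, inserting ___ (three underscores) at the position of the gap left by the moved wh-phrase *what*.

What may the technician convince the manager to speak to Mateo about ___ so carelessly?

Underlying clause: The technician may convince the manager to speak to Mateo about what so carelessly.
The filler 'what' is interpreted as the object of the preposition 'about'. The gap is right after 'about'.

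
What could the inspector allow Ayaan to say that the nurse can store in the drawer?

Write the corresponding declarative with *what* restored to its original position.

The inspector could allow Ayaan to say that the nurse can store what in the drawer.

'what' functions as the direct object of 'store'. Wh-movement fronts it, leaving a gap right after 'store':
What could the inspector allow Ayaan to say that the nurse can store ___ in the drawer?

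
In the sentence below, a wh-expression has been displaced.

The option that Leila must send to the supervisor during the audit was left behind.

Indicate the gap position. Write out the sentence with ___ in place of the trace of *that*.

The option that Leila must send ___ to the supervisor during the audit was left behind.

'that' functions as the direct object of 'send'. The gap is right after 'send'.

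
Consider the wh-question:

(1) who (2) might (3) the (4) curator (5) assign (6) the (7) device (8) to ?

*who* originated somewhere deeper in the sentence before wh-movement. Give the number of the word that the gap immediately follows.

8

Pre-movement form: The curator might assign the device to who.
'who' functions as the object of the preposition 'to' (recipient of 'assign'). Wh-movement fronts it, leaving a gap right after 'to':
Who might the curator assign the device to ___?
'to' is word 8.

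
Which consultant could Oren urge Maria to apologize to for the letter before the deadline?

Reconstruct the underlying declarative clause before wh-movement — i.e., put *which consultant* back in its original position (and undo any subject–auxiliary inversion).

'which consultant' functions as the object of the preposition 'to'. Fronting leaves a gap immediately after 'to':
Which consultant could Oren urge Maria to apologize to ___ for the letter before the deadline?

Oren could urge Maria to apologize to which consultant for the letter before the deadline.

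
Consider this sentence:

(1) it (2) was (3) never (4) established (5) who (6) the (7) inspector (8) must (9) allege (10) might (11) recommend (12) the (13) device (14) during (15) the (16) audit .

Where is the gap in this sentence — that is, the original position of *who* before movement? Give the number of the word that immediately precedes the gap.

9

Pre-movement form: The inspector must allege who might recommend the device during the audit.
'who' functions as the subject of the clause embedded under 'allege'. Fronting leaves a gap immediately after 'allege':
It was never established who the inspector must allege ___ might recommend the device during the audit.
'allege' is word 9.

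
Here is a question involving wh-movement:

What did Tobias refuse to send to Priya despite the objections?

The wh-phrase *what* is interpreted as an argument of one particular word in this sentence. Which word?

Underlying clause: Tobias did refuse to send what to Priya despite the objections.
'what' is the direct object of 'send'. Wh-movement fronts it, leaving a gap right after 'send':
What did Tobias refuse to send ___ to Priya despite the objections?

send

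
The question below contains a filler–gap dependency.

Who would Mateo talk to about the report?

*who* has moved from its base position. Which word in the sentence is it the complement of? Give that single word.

In situ: Mateo would talk to who about the report.
'who' is the object of the preposition 'to'. Fronting leaves a gap immediately after 'to':
Who would Mateo talk to ___ about the report?

to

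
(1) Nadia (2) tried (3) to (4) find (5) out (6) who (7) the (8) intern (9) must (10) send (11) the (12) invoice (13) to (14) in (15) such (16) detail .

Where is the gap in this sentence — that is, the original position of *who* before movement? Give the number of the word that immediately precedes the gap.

13

Before movement: The intern must send the invoice to who in such detail.
The filler 'who' is interpreted as the object of the preposition 'to' (recipient of 'send'). Wh-movement fronts it, leaving a gap right after 'to':
Nadia tried to find out who the intern must send the invoice to ___ in such detail.
'to' is word 13.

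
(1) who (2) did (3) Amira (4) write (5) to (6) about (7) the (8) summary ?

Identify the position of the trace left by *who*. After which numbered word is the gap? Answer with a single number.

5

Before movement: Amira did write to who about the summary.
The filler 'who' is interpreted as the object of the preposition 'to'. Fronting leaves a gap immediately after 'to':
Who did Amira write to ___ about the summary?
'to' is word 5.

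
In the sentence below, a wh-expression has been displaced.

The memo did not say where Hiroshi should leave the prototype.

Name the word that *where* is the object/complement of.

leave

In situ: Hiroshi should leave the prototype where.
'where' is the locative complement of 'leave'. It moves to the left edge, and the trace sits right after 'prototype':
The memo did not say where Hiroshi should leave the prototype ___.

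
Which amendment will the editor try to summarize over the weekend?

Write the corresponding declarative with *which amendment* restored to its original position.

The editor will try to summarize which amendment over the weekend.

'which amendment' functions as the direct object of 'summarize'. It moves to the left edge, and the trace sits right after 'summarize':
Which amendment will the editor try to summarize ___ over the weekend?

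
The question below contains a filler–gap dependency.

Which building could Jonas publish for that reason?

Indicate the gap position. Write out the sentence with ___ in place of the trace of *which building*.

In situ: Jonas could publish which building for that reason.
'which building' functions as the direct object of 'publish'. The gap is right after 'publish'.

Which building could Jonas publish ___ for that reason?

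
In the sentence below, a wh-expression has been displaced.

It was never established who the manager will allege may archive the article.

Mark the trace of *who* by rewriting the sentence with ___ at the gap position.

Pre-movement form: The manager will allege who may archive the article.
'who' is the subject of the clause embedded under 'allege'. The gap is right after 'allege'.

It was never established who the manager will allege ___ may archive the article.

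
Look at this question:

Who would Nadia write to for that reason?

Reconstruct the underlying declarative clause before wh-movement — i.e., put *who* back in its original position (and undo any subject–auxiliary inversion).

Nadia would write to who for that reason.

The filler 'who' is interpreted as the object of the preposition 'to'. Wh-movement fronts it, leaving a gap right after 'to':
Who would Nadia write to ___ for that reason?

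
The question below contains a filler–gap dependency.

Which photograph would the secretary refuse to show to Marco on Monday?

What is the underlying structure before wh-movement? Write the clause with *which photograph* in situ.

'which photograph' is the direct object of 'show'. It moves to the left edge, and the trace sits right after 'show':
Which photograph would the secretary refuse to show ___ to Marco on Monday?

The secretary would refuse to show which photograph to Marco on Monday.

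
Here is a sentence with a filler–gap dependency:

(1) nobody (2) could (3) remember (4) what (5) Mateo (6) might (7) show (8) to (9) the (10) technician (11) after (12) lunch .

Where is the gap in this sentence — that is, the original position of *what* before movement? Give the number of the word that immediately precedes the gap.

In situ: Mateo might show what to the technician after lunch.
The filler 'what' is interpreted as the direct object of 'show'. It moves to the left edge, and the trace sits right after 'show':
Nobody could remember what Mateo might show ___ to the technician after lunch.
'show' is word 7.

7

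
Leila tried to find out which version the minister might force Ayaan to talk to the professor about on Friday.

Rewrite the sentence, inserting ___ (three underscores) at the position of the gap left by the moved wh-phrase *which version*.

In situ: The minister might force Ayaan to talk to the professor about which version on Friday.
The filler 'which version' is interpreted as the object of the preposition 'about'. The gap is right after 'about'.

Leila tried to find out which version the minister might force Ayaan to talk to the professor about ___ on Friday.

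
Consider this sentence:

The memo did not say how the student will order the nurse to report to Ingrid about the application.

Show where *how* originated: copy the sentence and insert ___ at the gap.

Underlying clause: The student will order the nurse to report to Ingrid about the application how.
'how' functions as the manner adjunct. The gap is right after 'application'.

The memo did not say how the student will order the nurse to report to Ingrid about the application ___.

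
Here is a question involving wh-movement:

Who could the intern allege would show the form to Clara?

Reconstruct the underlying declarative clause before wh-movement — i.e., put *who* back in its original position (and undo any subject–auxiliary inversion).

'who' functions as the subject of the clause embedded under 'allege'. Wh-movement fronts it, leaving a gap right after 'allege':
Who could the intern allege ___ would show the form to Clara?

The intern could allege who would show the form to Clara.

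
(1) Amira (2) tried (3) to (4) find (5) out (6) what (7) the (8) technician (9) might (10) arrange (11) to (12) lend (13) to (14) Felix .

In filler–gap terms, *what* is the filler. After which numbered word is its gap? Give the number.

Underlying clause: The technician might arrange to lend what to Felix.
'what' functions as the direct object of 'lend'. Fronting leaves a gap immediately after 'lend':
Amira tried to find out what the technician might arrange to lend ___ to Felix.
'lend' is word 12.

12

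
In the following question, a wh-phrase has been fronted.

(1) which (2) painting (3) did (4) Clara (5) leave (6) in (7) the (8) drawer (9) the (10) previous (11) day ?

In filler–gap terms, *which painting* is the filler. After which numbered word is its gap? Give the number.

5

Before movement: Clara did leave which painting in the drawer the previous day.
'which painting' functions as the direct object of 'leave'. Wh-movement fronts it, leaving a gap right after 'leave':
Which painting did Clara leave ___ in the drawer the previous day?
'leave' is word 5.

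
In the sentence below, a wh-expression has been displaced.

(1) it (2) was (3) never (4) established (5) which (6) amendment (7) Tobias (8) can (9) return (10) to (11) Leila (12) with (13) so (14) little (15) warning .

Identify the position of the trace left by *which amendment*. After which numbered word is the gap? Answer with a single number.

9

Pre-movement form: Tobias can return which amendment to Leila with so little warning.
The filler 'which amendment' is interpreted as the direct object of 'return'. Wh-movement fronts it, leaving a gap right after 'return':
It was never established which amendment Tobias can return ___ to Leila with so little warning.
'return' is word 9.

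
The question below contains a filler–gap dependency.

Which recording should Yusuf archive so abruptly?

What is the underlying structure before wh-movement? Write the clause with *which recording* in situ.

'which recording' functions as the direct object of 'archive'. Wh-movement fronts it, leaving a gap right after 'archive':
Which recording should Yusuf archive ___ so abruptly?

Yusuf should archive which recording so abruptly.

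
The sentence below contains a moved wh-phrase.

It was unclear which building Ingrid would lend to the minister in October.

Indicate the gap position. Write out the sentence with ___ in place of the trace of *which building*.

Pre-movement form: Ingrid would lend which building to the minister in October.
'which building' is the direct object of 'lend'. The gap is right after 'lend'.

It was unclear which building Ingrid would lend ___ to the minister in October.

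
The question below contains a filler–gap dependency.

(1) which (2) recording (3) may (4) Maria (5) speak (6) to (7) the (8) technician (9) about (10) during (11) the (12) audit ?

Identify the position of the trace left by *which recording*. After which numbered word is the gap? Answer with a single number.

9

Underlying clause: Maria may speak to the technician about which recording during the audit.
'which recording' is the object of the preposition 'about'. Fronting leaves a gap immediately after 'about':
Which recording may Maria speak to the technician about ___ during the audit?
'about' is word 9.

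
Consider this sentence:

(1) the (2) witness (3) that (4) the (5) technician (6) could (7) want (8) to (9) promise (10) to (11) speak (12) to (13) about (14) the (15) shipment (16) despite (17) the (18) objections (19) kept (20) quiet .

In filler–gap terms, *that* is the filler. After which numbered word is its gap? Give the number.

'that' functions as the object of the preposition 'to'. Wh-movement fronts it, leaving a gap right after 'to':
The witness that the technician could want to promise to speak to ___ about the shipment despite the objections kept quiet.
'to' is word 12.

12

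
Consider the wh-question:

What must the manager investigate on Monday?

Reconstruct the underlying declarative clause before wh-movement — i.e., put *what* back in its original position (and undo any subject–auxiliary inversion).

'what' is the direct object of 'investigate'. It moves to the left edge, and the trace sits right after 'investigate':
What must the manager investigate ___ on Monday?

The manager must investigate what on Monday.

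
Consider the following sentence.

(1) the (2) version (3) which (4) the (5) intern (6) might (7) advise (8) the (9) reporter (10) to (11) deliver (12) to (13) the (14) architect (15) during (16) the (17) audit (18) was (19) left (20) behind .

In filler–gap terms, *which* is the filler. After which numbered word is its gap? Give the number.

11

'which' is the direct object of 'deliver'. Fronting leaves a gap immediately after 'deliver':
The version which the intern might advise the reporter to deliver ___ to the architect during the audit was left behind.
'deliver' is word 11.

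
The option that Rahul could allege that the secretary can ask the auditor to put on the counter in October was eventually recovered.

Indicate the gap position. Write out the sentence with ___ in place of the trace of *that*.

The option that Rahul could allege that the secretary can ask the auditor to put ___ on the counter in October was eventually recovered.

The filler 'that' is interpreted as the direct object of 'put'. The gap is right after 'put'.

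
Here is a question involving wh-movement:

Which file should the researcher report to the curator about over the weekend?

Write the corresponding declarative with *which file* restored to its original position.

'which file' is the object of the preposition 'about'. It moves to the left edge, and the trace sits right after 'about':
Which file should the researcher report to the curator about ___ over the weekend?

The researcher should report to the curator about which file over the weekend.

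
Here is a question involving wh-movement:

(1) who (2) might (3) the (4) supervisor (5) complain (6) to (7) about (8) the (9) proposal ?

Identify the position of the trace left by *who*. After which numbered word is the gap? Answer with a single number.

Pre-movement form: The supervisor might complain to who about the proposal.
'who' functions as the object of the preposition 'to'. It moves to the left edge, and the trace sits right after 'to':
Who might the supervisor complain to ___ about the proposal?
'to' is word 6.

6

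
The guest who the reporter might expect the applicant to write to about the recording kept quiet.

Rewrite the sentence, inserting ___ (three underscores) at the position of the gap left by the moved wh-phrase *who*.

The guest who the reporter might expect the applicant to write to ___ about the recording kept quiet.

'who' functions as the object of the preposition 'to'. The gap is right after 'to'.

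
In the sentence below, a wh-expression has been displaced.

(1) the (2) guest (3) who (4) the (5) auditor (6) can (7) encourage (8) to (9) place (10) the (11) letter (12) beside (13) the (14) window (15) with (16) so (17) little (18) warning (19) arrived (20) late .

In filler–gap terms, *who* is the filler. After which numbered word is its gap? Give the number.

7

'who' functions as the direct object of 'encourage'. It moves to the left edge, and the trace sits right after 'encourage':
The guest who the auditor can encourage ___ to place the letter beside the window with so little warning arrived late.
'encourage' is word 7.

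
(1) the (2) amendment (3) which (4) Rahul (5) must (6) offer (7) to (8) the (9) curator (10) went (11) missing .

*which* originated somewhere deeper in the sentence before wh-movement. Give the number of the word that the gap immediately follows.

6

'which' is the direct object of 'offer'. Wh-movement fronts it, leaving a gap right after 'offer':
The amendment which Rahul must offer ___ to the curator went missing.
'offer' is word 6.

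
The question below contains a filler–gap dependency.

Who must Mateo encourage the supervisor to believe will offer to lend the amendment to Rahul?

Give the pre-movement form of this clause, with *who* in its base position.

Mateo must encourage the supervisor to believe who will offer to lend the amendment to Rahul.

'who' functions as the subject of the clause embedded under 'believe'. It moves to the left edge, and the trace sits right after 'believe':
Who must Mateo encourage the supervisor to believe ___ will offer to lend the amendment to Rahul?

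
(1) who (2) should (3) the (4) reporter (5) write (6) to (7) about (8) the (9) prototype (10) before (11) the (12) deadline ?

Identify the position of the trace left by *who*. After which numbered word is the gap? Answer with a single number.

Before movement: The reporter should write to who about the prototype before the deadline.
'who' functions as the object of the preposition 'to'. Fronting leaves a gap immediately after 'to':
Who should the reporter write to ___ about the prototype before the deadline?
'to' is word 6.

6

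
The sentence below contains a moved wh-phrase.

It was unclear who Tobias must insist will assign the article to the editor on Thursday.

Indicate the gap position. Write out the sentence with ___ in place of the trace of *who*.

It was unclear who Tobias must insist ___ will assign the article to the editor on Thursday.

Underlying clause: Tobias must insist who will assign the article to the editor on Thursday.
The filler 'who' is interpreted as the subject of the clause embedded under 'insist'. The gap is right after 'insist'.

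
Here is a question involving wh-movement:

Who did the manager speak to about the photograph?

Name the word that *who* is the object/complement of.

Before movement: The manager did speak to who about the photograph.
The filler 'who' is interpreted as the object of the preposition 'to'. It moves to the left edge, and the trace sits right after 'to':
Who did the manager speak to ___ about the photograph?

to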